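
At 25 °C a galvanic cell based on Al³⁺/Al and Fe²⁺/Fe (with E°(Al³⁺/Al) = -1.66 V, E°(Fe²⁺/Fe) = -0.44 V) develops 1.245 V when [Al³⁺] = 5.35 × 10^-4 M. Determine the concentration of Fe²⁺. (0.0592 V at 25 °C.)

0.046 M

From the Nernst equation, log Q = n(E° − E)/0.0592 = 6(1.22 − 1.245)/0.0592 = -2.534, so Q = 0.00293.
With Q = [Al³⁺]^2/[Fe²⁺]^3 and the known concentrations, [Fe²⁺]^3 in the denominator gives [Fe²⁺] = 0.046 M.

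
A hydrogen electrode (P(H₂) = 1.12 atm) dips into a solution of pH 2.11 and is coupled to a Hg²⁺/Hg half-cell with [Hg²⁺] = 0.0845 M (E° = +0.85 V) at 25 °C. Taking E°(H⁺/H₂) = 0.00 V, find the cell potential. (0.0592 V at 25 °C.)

0.94 V

The Hg²⁺/Hg couple is the cathode, so E°_cell = 0.85 V; n = 2.
[H⁺] = 10^(−2.11) = 0.0078 M, and Q = [H⁺]^2 / ([Hg²⁺]·P(H₂)) = 6.37 × 10^-4.
E = E° − (0.0592/2) log Q = 0.85 − (0.0592/2)(-3.196) = 0.945 V.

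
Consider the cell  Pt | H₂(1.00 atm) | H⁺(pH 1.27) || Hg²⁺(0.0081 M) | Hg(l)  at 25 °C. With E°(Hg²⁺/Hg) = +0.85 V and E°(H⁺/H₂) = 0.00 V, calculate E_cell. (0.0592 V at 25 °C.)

The Hg²⁺/Hg couple is the cathode, so E°_cell = 0.85 V; n = 2.
[H⁺] = 10^(−1.27) = 0.054 M, and Q = [H⁺]^2 / ([Hg²⁺]·P(H₂)) = 0.356.
E = E° − (0.0592/2) log Q = 0.85 − (0.0592/2)(-0.448) = 0.863 V.

0.86 V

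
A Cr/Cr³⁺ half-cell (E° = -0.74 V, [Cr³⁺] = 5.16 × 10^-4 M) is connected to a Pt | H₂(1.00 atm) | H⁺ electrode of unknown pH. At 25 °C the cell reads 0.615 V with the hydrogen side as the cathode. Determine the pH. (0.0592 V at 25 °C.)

E°_cell = 0.74 V and n = 6.
log Q = n(E° − E)/0.0592 = 6×(0.74 − 0.615)/0.0592 = 12.669.
With Q = [Cr³⁺]^2·P(H₂)^3 / [H⁺]^6, solving for [H⁺] gives log[H⁺] = -3.207, so pH = 3.21.

pH = 3.21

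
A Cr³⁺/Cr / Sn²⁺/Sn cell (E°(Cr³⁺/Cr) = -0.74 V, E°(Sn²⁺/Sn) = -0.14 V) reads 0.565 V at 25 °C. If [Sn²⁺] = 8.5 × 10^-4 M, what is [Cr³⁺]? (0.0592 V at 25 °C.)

From the Nernst equation, log Q = n(E° − E)/0.0592 = 6(0.60 − 0.565)/0.0592 = 3.547, so Q = 3530.
With Q = [Cr³⁺]^2/[Sn²⁺]^3 and the known concentrations, [Cr³⁺]^2 in the numerator gives [Cr³⁺] = 0.0015 M.

0.0015 M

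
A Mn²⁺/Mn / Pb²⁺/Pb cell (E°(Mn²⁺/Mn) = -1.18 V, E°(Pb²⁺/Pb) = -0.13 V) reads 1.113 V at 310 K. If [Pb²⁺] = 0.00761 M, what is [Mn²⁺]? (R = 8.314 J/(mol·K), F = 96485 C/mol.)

From the Nernst equation, ln Q = nF(E° − E)/RT = 2×96485×(1.05 − 1.113)/(8.314×310) = -4.717, so Q = 0.00894.
With Q = [Mn²⁺]/[Pb²⁺] and the known concentrations, [Mn²⁺] in the numerator gives [Mn²⁺] = 6.8 × 10^-5 M.

6.8 × 10^-5 M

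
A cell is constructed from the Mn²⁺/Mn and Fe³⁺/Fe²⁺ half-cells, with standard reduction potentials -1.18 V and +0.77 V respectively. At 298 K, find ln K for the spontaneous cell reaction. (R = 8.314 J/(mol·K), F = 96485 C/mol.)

ln K = 151.9

E°_cell = +0.77 − (-1.18) = 1.95 V, with n = 2 electrons transferred.
At equilibrium E = 0, so the Nernst equation gives ln K = nFE°/RT = (2)(96485)(1.95)/((8.314)(298)) = 151.88.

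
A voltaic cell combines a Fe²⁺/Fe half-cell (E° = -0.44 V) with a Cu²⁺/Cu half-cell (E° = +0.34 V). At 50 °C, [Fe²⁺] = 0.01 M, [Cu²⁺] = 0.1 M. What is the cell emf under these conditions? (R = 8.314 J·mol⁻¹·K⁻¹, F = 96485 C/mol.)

0.812 V

The Cu²⁺/Cu couple has the higher reduction potential and acts as the cathode, so E°_cell = +0.34 − (-0.44) = 0.78 V.
Balancing electrons gives n = 2; the reaction quotient is Q = [Fe²⁺]/[Cu²⁺] = 0.100.
E = E° − (RT/nF) ln Q = 0.78 − (8.314×323)/(2×96485) × (-2.303) = 0.780 + 0.032 = 0.812 V.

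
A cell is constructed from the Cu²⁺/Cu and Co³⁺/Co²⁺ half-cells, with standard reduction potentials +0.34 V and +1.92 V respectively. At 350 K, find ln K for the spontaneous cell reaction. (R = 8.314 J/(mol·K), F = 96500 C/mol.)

ln K = 104.8

E°_cell = +1.92 − (+0.34) = 1.58 V, with n = 2 electrons transferred.
At equilibrium E = 0, so the Nernst equation gives ln K = nFE°/RT = (2)(96500)(1.58)/((8.314)(350)) = 104.79.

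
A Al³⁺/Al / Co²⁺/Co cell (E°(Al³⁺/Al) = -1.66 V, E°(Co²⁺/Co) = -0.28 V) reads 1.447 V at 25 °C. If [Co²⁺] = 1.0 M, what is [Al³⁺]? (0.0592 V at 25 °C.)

4 × 10^-4 M

From the Nernst equation, log Q = n(E° − E)/0.0592 = 6(1.38 − 1.447)/0.0592 = -6.791, so Q = 1.62 × 10^-7.
With Q = [Al³⁺]^2/[Co²⁺]^3 and the known concentrations, [Al³⁺]^2 in the numerator gives [Al³⁺] = 4 × 10^-4 M.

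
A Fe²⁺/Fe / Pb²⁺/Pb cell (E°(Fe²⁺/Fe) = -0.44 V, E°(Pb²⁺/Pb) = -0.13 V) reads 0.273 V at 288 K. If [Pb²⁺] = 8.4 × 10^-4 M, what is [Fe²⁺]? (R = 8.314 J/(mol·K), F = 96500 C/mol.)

0.017 M

From the Nernst equation, ln Q = nF(E° − E)/RT = 2×96500×(0.31 − 0.273)/(8.314×288) = 2.982, so Q = 19.7.
With Q = [Fe²⁺]/[Pb²⁺] and the known concentrations, [Fe²⁺] in the numerator gives [Fe²⁺] = 0.017 M.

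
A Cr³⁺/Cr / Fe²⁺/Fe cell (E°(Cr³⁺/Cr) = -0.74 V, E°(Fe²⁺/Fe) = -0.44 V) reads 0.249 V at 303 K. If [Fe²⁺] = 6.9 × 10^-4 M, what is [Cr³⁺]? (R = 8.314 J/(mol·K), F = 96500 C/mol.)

From the Nernst equation, ln Q = nF(E° − E)/RT = 6×96500×(0.30 − 0.249)/(8.314×303) = 11.722, so Q = 1.23 × 10^5.
With Q = [Cr³⁺]^2/[Fe²⁺]^3 and the known concentrations, [Cr³⁺]^2 in the numerator gives [Cr³⁺] = 0.0064 M.

0.0064 M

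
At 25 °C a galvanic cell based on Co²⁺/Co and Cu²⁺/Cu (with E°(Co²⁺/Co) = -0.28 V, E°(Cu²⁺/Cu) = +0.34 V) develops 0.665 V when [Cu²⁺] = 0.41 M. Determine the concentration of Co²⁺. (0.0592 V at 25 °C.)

0.012 M

From the Nernst equation, log Q = n(E° − E)/0.0592 = 2(0.62 − 0.665)/0.0592 = -1.520, so Q = 0.0302.
With Q = [Co²⁺]/[Cu²⁺] and the known concentrations, [Co²⁺] in the numerator gives [Co²⁺] = 0.012 M.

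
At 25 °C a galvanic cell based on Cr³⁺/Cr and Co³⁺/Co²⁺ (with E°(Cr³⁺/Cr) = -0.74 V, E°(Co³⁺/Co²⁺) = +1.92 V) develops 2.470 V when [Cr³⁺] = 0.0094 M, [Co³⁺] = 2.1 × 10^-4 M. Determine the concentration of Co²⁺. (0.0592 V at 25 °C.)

From the Nernst equation, log Q = n(E° − E)/0.0592 = 3(2.66 − 2.470)/0.0592 = 9.628, so Q = 4.25 × 10^9.
With Q = [Cr³⁺]·[Co²⁺]^3/[Co³⁺]^3 and the known concentrations, [Co²⁺]^3 in the numerator gives [Co²⁺] = 1.6 M.

1.6 M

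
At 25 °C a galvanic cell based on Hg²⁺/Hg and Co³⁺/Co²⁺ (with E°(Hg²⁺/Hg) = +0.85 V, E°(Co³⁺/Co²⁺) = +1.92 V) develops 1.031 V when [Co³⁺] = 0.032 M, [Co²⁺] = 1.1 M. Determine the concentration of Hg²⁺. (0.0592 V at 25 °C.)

0.018 M

From the Nernst equation, log Q = n(E° − E)/0.0592 = 2(1.07 − 1.031)/0.0592 = 1.318, so Q = 20.8.
With Q = [Hg²⁺]·[Co²⁺]^2/[Co³⁺]^2 and the known concentrations, [Hg²⁺] in the numerator gives [Hg²⁺] = 0.018 M.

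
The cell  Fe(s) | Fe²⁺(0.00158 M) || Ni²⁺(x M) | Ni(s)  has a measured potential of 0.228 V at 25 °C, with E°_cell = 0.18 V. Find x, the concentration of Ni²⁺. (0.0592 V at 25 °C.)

From the Nernst equation, log Q = n(E° − E)/0.0592 = 2(0.18 − 0.228)/0.0592 = -1.622, so Q = 0.0239.
With Q = [Fe²⁺]/[Ni²⁺] and the known concentrations, [Ni²⁺] in the denominator gives [Ni²⁺] = 0.066 M.

0.066 M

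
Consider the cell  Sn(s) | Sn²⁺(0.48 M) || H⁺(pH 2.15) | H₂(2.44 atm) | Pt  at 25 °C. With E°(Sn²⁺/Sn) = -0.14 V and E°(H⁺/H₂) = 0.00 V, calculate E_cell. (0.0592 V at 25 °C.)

0.011 V

The hydrogen couple is the cathode, so E°_cell = 0.14 V; n = 2.
[H⁺] = 10^(−2.15) = 0.0071 M, and Q = [Sn²⁺]·P(H₂) / [H⁺]^2 = 2.34 × 10^4.
E = E° − (0.0592/2) log Q = 0.14 − (0.0592/2)(4.369) = 0.011 V.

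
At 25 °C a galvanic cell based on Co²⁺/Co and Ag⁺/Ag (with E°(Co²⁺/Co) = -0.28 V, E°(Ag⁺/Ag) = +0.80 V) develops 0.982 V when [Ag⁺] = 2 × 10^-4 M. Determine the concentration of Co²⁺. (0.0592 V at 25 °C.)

8.2 × 10^-5 M

From the Nernst equation, log Q = n(E° − E)/0.0592 = 2(1.08 − 0.982)/0.0592 = 3.311, so Q = 2050.
With Q = [Co²⁺]/[Ag⁺]^2 and the known concentrations, [Co²⁺] in the numerator gives [Co²⁺] = 8.2 × 10^-5 M.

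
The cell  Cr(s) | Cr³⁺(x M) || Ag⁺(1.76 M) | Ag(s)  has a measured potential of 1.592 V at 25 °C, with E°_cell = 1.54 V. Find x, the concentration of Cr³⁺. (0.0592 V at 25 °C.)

From the Nernst equation, log Q = n(E° − E)/0.0592 = 3(1.54 − 1.592)/0.0592 = -2.635, so Q = 0.00232.
With Q = [Cr³⁺]/[Ag⁺]^3 and the known concentrations, [Cr³⁺] in the numerator gives [Cr³⁺] = 0.013 M.

0.013 M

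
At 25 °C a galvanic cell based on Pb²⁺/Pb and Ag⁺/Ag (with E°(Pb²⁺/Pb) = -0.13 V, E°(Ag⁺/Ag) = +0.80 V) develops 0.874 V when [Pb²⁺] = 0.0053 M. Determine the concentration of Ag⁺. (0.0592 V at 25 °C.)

0.0082 M

From the Nernst equation, log Q = n(E° − E)/0.0592 = 2(0.93 − 0.874)/0.0592 = 1.892, so Q = 78.0.
With Q = [Pb²⁺]/[Ag⁺]^2 and the known concentrations, [Ag⁺]^2 in the denominator gives [Ag⁺] = 0.0082 M.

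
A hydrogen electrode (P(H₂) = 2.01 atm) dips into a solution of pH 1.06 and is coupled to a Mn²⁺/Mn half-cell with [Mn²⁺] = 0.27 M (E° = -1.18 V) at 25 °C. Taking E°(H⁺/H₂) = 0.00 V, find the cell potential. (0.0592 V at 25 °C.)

1.13 V

The hydrogen couple is the cathode, so E°_cell = 1.18 V; n = 2.
[H⁺] = 10^(−1.06) = 0.087 M, and Q = [Mn²⁺]·P(H₂) / [H⁺]^2 = 71.5.
E = E° − (0.0592/2) log Q = 1.18 − (0.0592/2)(1.855) = 1.125 V.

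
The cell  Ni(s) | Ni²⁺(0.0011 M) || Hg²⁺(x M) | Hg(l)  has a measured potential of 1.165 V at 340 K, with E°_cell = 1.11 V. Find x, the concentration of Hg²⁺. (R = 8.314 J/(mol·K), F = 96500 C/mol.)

0.047 M

From the Nernst equation, ln Q = nF(E° − E)/RT = 2×96500×(1.11 − 1.165)/(8.314×340) = -3.755, so Q = 0.0234.
With Q = [Ni²⁺]/[Hg²⁺] and the known concentrations, [Hg²⁺] in the denominator gives [Hg²⁺] = 0.047 M.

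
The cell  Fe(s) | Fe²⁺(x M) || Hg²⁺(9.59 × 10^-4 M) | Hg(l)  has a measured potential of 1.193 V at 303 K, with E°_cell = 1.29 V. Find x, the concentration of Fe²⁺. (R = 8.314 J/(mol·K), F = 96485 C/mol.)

From the Nernst equation, ln Q = nF(E° − E)/RT = 2×96485×(1.29 − 1.193)/(8.314×303) = 7.430, so Q = 1690.
With Q = [Fe²⁺]/[Hg²⁺] and the known concentrations, [Fe²⁺] in the numerator gives [Fe²⁺] = 1.6 M.

1.6 M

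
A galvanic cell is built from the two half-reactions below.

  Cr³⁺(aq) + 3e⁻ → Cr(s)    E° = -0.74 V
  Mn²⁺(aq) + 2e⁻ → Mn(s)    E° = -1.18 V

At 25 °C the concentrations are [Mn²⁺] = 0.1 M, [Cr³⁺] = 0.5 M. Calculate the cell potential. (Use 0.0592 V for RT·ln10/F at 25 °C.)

The Cr³⁺/Cr couple has the higher reduction potential and acts as the cathode, so E°_cell = -0.74 − (-1.18) = 0.44 V.
Balancing electrons gives n = 6; the reaction quotient is Q = [Mn²⁺]^3/[Cr³⁺]^2 = 0.00400.
At 25 °C, E = E° − (0.0592/n) log Q = 0.44 − (0.0592/6)(-2.398) = 0.440 + 0.024 = 0.464 V.

0.464 V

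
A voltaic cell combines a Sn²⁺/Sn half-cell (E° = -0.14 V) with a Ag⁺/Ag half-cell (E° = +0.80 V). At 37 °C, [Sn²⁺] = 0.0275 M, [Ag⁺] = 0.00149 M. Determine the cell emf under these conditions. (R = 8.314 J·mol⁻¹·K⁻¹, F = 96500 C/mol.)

0.814 V

The Ag⁺/Ag couple has the higher reduction potential and acts as the cathode, so E°_cell = +0.80 − (-0.14) = 0.94 V.
Balancing electrons gives n = 2; the reaction quotient is Q = [Sn²⁺]/[Ag⁺]^2 = 1.24 × 10^4.
E = E° − (RT/nF) ln Q = 0.94 − (8.314×310)/(2×96500) × (9.424) = 0.940 − 0.126 = 0.814 V.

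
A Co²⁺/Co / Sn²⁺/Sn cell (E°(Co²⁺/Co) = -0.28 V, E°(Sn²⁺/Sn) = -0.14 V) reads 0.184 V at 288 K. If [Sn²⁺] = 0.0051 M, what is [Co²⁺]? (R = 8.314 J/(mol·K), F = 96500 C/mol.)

From the Nernst equation, ln Q = nF(E° − E)/RT = 2×96500×(0.14 − 0.184)/(8.314×288) = -3.547, so Q = 0.0288.
With Q = [Co²⁺]/[Sn²⁺] and the known concentrations, [Co²⁺] in the numerator gives [Co²⁺] = 1.5 × 10^-4 M.

1.5 × 10^-4 M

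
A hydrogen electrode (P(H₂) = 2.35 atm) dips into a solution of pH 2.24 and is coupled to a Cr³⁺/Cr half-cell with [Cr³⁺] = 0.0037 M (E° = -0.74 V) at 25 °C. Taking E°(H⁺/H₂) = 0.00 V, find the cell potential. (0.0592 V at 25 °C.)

0.64 V

The hydrogen couple is the cathode, so E°_cell = 0.74 V; n = 6.
[H⁺] = 10^(−2.24) = 0.0058 M, and Q = [Cr³⁺]^2·P(H₂)^3 / [H⁺]^6 = 4.89 × 10^9.
E = E° − (0.0592/6) log Q = 0.74 − (0.0592/6)(9.690) = 0.644 V.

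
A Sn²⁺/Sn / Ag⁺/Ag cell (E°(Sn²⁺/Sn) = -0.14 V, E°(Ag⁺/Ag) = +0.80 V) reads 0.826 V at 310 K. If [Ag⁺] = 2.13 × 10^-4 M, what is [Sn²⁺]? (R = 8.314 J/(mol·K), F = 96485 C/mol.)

2.3 × 10^-4 M

From the Nernst equation, ln Q = nF(E° − E)/RT = 2×96485×(0.94 − 0.826)/(8.314×310) = 8.535, so Q = 5090.
With Q = [Sn²⁺]/[Ag⁺]^2 and the known concentrations, [Sn²⁺] in the numerator gives [Sn²⁺] = 2.3 × 10^-4 M.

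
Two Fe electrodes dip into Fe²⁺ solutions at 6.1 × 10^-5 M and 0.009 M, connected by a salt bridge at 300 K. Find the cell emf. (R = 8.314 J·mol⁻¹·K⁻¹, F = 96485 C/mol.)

Both half-cells are Fe²⁺/Fe, so E°_cell = 0. The concentrated side is the cathode; the cell reaction moves Fe²⁺ from high to low concentration with n = 2.
Q = [Fe²⁺]_dilute/[Fe²⁺]_conc = 6.1 × 10^-5/0.009 = 0.00678.
E = 0 − (RT/nF) ln Q = −((8.314×300)/(2×96485))(-4.994) = 0.0645 V.

0.065 V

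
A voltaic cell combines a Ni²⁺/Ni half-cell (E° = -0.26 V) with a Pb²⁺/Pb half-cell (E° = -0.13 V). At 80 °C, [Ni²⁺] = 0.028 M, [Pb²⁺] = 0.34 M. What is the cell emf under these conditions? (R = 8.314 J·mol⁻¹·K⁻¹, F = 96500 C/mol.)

0.168 V

The Pb²⁺/Pb couple has the higher reduction potential and acts as the cathode, so E°_cell = -0.13 − (-0.26) = 0.13 V.
Balancing electrons gives n = 2; the reaction quotient is Q = [Ni²⁺]/[Pb²⁺] = 0.0824.
E = E° − (RT/nF) ln Q = 0.13 − (8.314×353)/(2×96500) × (-2.497) = 0.130 + 0.038 = 0.168 V.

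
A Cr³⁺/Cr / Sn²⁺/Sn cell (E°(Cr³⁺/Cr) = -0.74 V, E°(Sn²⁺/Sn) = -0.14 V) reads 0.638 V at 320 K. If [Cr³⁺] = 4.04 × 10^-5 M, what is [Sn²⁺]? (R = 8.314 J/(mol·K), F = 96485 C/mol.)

From the Nernst equation, ln Q = nF(E° − E)/RT = 6×96485×(0.60 − 0.638)/(8.314×320) = -8.269, so Q = 2.56 × 10^-4.
With Q = [Cr³⁺]^2/[Sn²⁺]^3 and the known concentrations, [Sn²⁺]^3 in the denominator gives [Sn²⁺] = 0.019 M.

0.019 M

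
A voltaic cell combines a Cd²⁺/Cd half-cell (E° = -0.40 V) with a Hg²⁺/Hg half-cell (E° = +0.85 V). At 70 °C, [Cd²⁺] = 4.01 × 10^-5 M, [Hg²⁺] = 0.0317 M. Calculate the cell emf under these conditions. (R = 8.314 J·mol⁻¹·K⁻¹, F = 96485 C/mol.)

The Hg²⁺/Hg couple has the higher reduction potential and acts as the cathode, so E°_cell = +0.85 − (-0.40) = 1.25 V.
Balancing electrons gives n = 2; the reaction quotient is Q = [Cd²⁺]/[Hg²⁺] = 0.00126.
E = E° − (RT/nF) ln Q = 1.25 − (8.314×343)/(2×96485) × (-6.673) = 1.250 + 0.099 = 1.349 V.

1.35 V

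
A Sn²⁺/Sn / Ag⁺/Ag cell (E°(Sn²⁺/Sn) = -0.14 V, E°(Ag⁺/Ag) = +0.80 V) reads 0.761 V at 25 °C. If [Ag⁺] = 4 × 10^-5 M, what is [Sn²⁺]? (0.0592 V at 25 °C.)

0.0018 M

From the Nernst equation, log Q = n(E° − E)/0.0592 = 2(0.94 − 0.761)/0.0592 = 6.047, so Q = 1.12 × 10^6.
With Q = [Sn²⁺]/[Ag⁺]^2 and the known concentrations, [Sn²⁺] in the numerator gives [Sn²⁺] = 0.0018 M.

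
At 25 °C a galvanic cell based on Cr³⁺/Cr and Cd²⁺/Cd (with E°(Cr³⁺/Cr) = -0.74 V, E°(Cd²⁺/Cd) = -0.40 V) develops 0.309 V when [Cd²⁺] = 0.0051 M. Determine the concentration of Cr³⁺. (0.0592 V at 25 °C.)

0.014 M

From the Nernst equation, log Q = n(E° − E)/0.0592 = 6(0.34 − 0.309)/0.0592 = 3.142, so Q = 1390.
With Q = [Cr³⁺]^2/[Cd²⁺]^3 and the known concentrations, [Cr³⁺]^2 in the numerator gives [Cr³⁺] = 0.014 M.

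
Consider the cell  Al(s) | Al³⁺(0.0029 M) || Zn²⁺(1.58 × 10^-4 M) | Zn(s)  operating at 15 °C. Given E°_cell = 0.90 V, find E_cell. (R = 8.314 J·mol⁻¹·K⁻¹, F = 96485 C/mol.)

0.840 V

Balancing electrons gives n = 6; the reaction quotient is Q = [Al³⁺]^2/[Zn²⁺]^3 = 2.13 × 10^6.
E = E° − (RT/nF) ln Q = 0.90 − (8.314×288)/(6×96485) × (14.573) = 0.900 − 0.060 = 0.840 V.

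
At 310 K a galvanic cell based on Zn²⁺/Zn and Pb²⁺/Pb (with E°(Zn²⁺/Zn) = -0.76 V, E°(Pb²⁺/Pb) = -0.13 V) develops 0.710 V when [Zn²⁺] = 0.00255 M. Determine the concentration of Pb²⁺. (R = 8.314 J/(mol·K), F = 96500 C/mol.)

From the Nernst equation, ln Q = nF(E° − E)/RT = 2×96500×(0.63 − 0.710)/(8.314×310) = -5.991, so Q = 0.00250.
With Q = [Zn²⁺]/[Pb²⁺] and the known concentrations, [Pb²⁺] in the denominator gives [Pb²⁺] = 1.0 M.

1.0 M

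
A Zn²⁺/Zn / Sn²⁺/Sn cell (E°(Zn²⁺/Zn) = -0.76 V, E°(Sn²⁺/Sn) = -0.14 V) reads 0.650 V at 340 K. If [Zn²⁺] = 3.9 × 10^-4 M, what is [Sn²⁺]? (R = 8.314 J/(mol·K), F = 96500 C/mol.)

0.003 M

From the Nernst equation, ln Q = nF(E° − E)/RT = 2×96500×(0.62 − 0.650)/(8.314×340) = -2.048, so Q = 0.129.
With Q = [Zn²⁺]/[Sn²⁺] and the known concentrations, [Sn²⁺] in the denominator gives [Sn²⁺] = 0.003 M.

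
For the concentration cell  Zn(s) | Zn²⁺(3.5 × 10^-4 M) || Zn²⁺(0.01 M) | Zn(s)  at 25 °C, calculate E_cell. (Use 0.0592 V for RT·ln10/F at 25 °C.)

Both half-cells are Zn²⁺/Zn, so E°_cell = 0. The concentrated side is the cathode; the cell reaction moves Zn²⁺ from high to low concentration with n = 2.
Q = [Zn²⁺]_dilute/[Zn²⁺]_conc = 3.5 × 10^-4/0.01 = 0.0350.
E = 0 − (0.0592/2) log Q = −(0.0592/2)(-1.456) = 0.0431 V.

0.043 V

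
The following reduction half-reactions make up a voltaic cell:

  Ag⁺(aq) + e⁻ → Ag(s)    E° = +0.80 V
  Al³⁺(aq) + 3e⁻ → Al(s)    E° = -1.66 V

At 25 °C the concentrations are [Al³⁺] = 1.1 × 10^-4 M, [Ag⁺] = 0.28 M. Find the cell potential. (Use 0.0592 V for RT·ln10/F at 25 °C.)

2.51 V

The Ag⁺/Ag couple has the higher reduction potential and acts as the cathode, so E°_cell = +0.80 − (-1.66) = 2.46 V.
Balancing electrons gives n = 3; the reaction quotient is Q = [Al³⁺]/[Ag⁺]^3 = 0.00501.
At 25 °C, E = E° − (0.0592/n) log Q = 2.46 − (0.0592/3)(-2.300) = 2.460 + 0.045 = 2.505 V.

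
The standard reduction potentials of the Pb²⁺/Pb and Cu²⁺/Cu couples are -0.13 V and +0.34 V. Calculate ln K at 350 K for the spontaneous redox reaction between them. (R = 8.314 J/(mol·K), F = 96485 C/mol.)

ln K = 31.2

E°_cell = +0.34 − (-0.13) = 0.47 V, with n = 2 electrons transferred.
At equilibrium E = 0, so the Nernst equation gives ln K = nFE°/RT = (2)(96485)(0.47)/((8.314)(350)) = 31.17.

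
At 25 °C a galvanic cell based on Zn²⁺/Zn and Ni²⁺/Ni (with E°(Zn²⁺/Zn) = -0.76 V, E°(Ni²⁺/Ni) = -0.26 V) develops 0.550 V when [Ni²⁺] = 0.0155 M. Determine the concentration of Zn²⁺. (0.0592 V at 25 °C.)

From the Nernst equation, log Q = n(E° − E)/0.0592 = 2(0.50 − 0.550)/0.0592 = -1.689, so Q = 0.0205.
With Q = [Zn²⁺]/[Ni²⁺] and the known concentrations, [Zn²⁺] in the numerator gives [Zn²⁺] = 3.2 × 10^-4 M.

3.2 × 10^-4 M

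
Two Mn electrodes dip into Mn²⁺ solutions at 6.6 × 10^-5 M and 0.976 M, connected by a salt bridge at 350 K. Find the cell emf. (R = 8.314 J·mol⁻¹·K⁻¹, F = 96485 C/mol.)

0.14 V

Both half-cells are Mn²⁺/Mn, so E°_cell = 0. The concentrated side is the cathode; the cell reaction moves Mn²⁺ from high to low concentration with n = 2.
Q = [Mn²⁺]_dilute/[Mn²⁺]_conc = 6.6 × 10^-5/0.976 = 6.76 × 10^-5.
E = 0 − (RT/nF) ln Q = −((8.314×350)/(2×96485))(-9.602) = 0.1448 V.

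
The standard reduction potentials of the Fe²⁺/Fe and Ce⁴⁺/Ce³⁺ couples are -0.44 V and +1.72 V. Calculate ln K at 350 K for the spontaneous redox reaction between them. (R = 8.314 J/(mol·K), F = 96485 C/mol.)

ln K = 143.2

E°_cell = +1.72 − (-0.44) = 2.16 V, with n = 2 electrons transferred.
At equilibrium E = 0, so the Nernst equation gives ln K = nFE°/RT = (2)(96485)(2.16)/((8.314)(350)) = 143.24.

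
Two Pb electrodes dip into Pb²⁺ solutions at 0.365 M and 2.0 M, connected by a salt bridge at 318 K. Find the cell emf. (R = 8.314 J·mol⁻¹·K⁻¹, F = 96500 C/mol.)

0.023 V

Both half-cells are Pb²⁺/Pb, so E°_cell = 0. The concentrated side is the cathode; the cell reaction moves Pb²⁺ from high to low concentration with n = 2.
Q = [Pb²⁺]_dilute/[Pb²⁺]_conc = 0.365/2.0 = 0.182.
E = 0 − (RT/nF) ln Q = −((8.314×318)/(2×96500))(-1.701) = 0.0233 V.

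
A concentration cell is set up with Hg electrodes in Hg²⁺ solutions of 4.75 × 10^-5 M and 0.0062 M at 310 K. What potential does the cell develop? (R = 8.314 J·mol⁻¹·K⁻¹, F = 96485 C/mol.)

0.065 V

Both half-cells are Hg²⁺/Hg, so E°_cell = 0. The concentrated side is the cathode; the cell reaction moves Hg²⁺ from high to low concentration with n = 2.
Q = [Hg²⁺]_dilute/[Hg²⁺]_conc = 4.75 × 10^-5/0.0062 = 0.00766.
E = 0 − (RT/nF) ln Q = −((8.314×310)/(2×96485))(-4.872) = 0.0651 V.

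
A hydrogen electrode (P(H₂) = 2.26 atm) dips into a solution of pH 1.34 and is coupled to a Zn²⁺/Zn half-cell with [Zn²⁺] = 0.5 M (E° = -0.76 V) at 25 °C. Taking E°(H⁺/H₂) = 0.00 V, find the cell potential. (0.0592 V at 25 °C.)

The hydrogen couple is the cathode, so E°_cell = 0.76 V; n = 2.
[H⁺] = 10^(−1.34) = 0.046 M, and Q = [Zn²⁺]·P(H₂) / [H⁺]^2 = 541.
E = E° − (0.0592/2) log Q = 0.76 − (0.0592/2)(2.733) = 0.679 V.

0.68 V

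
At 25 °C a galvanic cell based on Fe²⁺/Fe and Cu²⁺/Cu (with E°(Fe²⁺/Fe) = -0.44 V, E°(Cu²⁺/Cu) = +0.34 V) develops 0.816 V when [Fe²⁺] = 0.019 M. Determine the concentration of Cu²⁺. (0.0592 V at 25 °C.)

0.31 M

From the Nernst equation, log Q = n(E° − E)/0.0592 = 2(0.78 − 0.816)/0.0592 = -1.216, so Q = 0.0608.
With Q = [Fe²⁺]/[Cu²⁺] and the known concentrations, [Cu²⁺] in the denominator gives [Cu²⁺] = 0.31 M.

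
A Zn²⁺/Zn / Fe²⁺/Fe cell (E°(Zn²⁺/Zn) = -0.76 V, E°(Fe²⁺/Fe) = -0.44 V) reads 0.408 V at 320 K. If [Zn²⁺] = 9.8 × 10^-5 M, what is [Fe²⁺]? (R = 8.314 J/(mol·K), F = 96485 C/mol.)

0.058 M

From the Nernst equation, ln Q = nF(E° − E)/RT = 2×96485×(0.32 − 0.408)/(8.314×320) = -6.383, so Q = 0.00169.
With Q = [Zn²⁺]/[Fe²⁺] and the known concentrations, [Fe²⁺] in the denominator gives [Fe²⁺] = 0.058 M.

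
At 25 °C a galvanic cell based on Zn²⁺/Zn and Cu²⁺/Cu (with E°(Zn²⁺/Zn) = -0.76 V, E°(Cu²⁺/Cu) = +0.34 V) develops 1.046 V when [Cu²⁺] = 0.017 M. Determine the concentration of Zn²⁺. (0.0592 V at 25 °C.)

1.1 M

From the Nernst equation, log Q = n(E° − E)/0.0592 = 2(1.10 − 1.046)/0.0592 = 1.824, so Q = 66.7.
With Q = [Zn²⁺]/[Cu²⁺] and the known concentrations, [Zn²⁺] in the numerator gives [Zn²⁺] = 1.1 M.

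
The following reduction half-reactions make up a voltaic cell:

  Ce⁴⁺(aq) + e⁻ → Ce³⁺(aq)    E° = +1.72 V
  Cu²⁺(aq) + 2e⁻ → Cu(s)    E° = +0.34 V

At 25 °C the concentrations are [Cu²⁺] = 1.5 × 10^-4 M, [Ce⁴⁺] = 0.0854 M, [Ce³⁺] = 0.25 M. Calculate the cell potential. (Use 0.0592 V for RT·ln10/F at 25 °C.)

1.47 V

The Ce⁴⁺/Ce³⁺ couple has the higher reduction potential and acts as the cathode, so E°_cell = +1.72 − (+0.34) = 1.38 V.
Balancing electrons gives n = 2; the reaction quotient is Q = [Cu²⁺]·[Ce³⁺]^2/[Ce⁴⁺]^2 = 0.00129.
At 25 °C, E = E° − (0.0592/n) log Q = 1.38 − (0.0592/2)(-2.891) = 1.380 + 0.086 = 1.466 V.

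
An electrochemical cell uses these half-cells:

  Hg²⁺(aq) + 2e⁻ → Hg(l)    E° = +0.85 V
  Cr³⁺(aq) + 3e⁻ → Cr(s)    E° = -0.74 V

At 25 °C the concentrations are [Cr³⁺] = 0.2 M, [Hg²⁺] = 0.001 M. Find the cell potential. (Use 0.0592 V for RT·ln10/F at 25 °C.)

The Hg²⁺/Hg couple has the higher reduction potential and acts as the cathode, so E°_cell = +0.85 − (-0.74) = 1.59 V.
Balancing electrons gives n = 6; the reaction quotient is Q = [Cr³⁺]^2/[Hg²⁺]^3 = 4 × 10^7.
At 25 °C, E = E° − (0.0592/n) log Q = 1.59 − (0.0592/6)(7.602) = 1.590 − 0.075 = 1.515 V.

1.51 V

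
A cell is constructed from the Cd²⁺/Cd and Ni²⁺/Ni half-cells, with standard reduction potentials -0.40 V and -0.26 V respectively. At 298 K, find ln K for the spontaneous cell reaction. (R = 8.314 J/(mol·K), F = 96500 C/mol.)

ln K = 10.9

E°_cell = -0.26 − (-0.40) = 0.14 V, with n = 2 electrons transferred.
At equilibrium E = 0, so the Nernst equation gives ln K = nFE°/RT = (2)(96500)(0.14)/((8.314)(298)) = 10.91.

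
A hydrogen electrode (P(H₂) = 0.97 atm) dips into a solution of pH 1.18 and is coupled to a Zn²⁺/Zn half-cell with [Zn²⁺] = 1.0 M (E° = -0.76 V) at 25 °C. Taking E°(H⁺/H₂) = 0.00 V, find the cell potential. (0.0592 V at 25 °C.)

The hydrogen couple is the cathode, so E°_cell = 0.76 V; n = 2.
[H⁺] = 10^(−1.18) = 0.066 M, and Q = [Zn²⁺]·P(H₂) / [H⁺]^2 = 222.
E = E° − (0.0592/2) log Q = 0.76 − (0.0592/2)(2.347) = 0.691 V.

0.69 V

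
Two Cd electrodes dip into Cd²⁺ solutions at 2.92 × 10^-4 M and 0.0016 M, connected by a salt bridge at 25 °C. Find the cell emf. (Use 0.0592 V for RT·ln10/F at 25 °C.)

0.022 V

Both half-cells are Cd²⁺/Cd, so E°_cell = 0. The concentrated side is the cathode; the cell reaction moves Cd²⁺ from high to low concentration with n = 2.
Q = [Cd²⁺]_dilute/[Cd²⁺]_conc = 2.92 × 10^-4/0.0016 = 0.182.
E = 0 − (0.0592/2) log Q = −(0.0592/2)(-0.739) = 0.0219 V.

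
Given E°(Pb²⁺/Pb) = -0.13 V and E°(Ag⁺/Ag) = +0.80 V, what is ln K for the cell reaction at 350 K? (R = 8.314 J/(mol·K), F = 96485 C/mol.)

E°_cell = +0.80 − (-0.13) = 0.93 V, with n = 2 electrons transferred.
At equilibrium E = 0, so the Nernst equation gives ln K = nFE°/RT = (2)(96485)(0.93)/((8.314)(350)) = 61.67.

ln K = 61.7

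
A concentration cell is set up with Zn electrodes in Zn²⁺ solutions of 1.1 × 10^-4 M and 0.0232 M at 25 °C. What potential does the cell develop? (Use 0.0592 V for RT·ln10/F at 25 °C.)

Both half-cells are Zn²⁺/Zn, so E°_cell = 0. The concentrated side is the cathode; the cell reaction moves Zn²⁺ from high to low concentration with n = 2.
Q = [Zn²⁺]_dilute/[Zn²⁺]_conc = 1.1 × 10^-4/0.0232 = 0.00474.
E = 0 − (0.0592/2) log Q = −(0.0592/2)(-2.324) = 0.0688 V.

0.069 V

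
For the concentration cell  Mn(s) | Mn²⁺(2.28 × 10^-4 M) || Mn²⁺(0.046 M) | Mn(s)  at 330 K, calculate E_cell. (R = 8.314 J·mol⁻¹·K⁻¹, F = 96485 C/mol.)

Both half-cells are Mn²⁺/Mn, so E°_cell = 0. The concentrated side is the cathode; the cell reaction moves Mn²⁺ from high to low concentration with n = 2.
Q = [Mn²⁺]_dilute/[Mn²⁺]_conc = 2.28 × 10^-4/0.046 = 0.00496.
E = 0 − (RT/nF) ln Q = −((8.314×330)/(2×96485))(-5.307) = 0.0755 V.

0.075 V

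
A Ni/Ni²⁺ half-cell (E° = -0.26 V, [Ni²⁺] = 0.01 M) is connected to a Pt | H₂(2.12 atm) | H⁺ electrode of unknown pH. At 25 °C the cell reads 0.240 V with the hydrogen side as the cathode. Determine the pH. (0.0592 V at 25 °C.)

pH = 1.17

E°_cell = 0.26 V and n = 2.
log Q = n(E° − E)/0.0592 = 2×(0.26 − 0.240)/0.0592 = 0.676.
With Q = [Ni²⁺]·P(H₂) / [H⁺]^2, solving for [H⁺] gives log[H⁺] = -1.175, so pH = 1.17.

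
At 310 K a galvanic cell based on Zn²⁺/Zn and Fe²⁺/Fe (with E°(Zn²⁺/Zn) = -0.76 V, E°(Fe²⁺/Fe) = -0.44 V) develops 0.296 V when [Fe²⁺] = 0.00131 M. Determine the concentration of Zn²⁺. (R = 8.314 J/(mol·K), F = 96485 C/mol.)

From the Nernst equation, ln Q = nF(E° − E)/RT = 2×96485×(0.32 − 0.296)/(8.314×310) = 1.797, so Q = 6.03.
With Q = [Zn²⁺]/[Fe²⁺] and the known concentrations, [Zn²⁺] in the numerator gives [Zn²⁺] = 0.0079 M.

0.0079 M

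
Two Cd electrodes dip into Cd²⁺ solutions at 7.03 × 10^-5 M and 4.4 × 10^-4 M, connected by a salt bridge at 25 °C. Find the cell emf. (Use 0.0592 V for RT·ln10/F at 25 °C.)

0.024 V

Both half-cells are Cd²⁺/Cd, so E°_cell = 0. The concentrated side is the cathode; the cell reaction moves Cd²⁺ from high to low concentration with n = 2.
Q = [Cd²⁺]_dilute/[Cd²⁺]_conc = 7.03 × 10^-5/4.4 × 10^-4 = 0.160.
E = 0 − (0.0592/2) log Q = −(0.0592/2)(-0.796) = 0.0236 V.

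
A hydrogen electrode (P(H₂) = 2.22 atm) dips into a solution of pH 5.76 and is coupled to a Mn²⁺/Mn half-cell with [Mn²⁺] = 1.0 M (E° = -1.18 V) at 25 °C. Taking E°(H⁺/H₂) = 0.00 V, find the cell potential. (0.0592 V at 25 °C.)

0.83 V

The hydrogen couple is the cathode, so E°_cell = 1.18 V; n = 2.
[H⁺] = 10^(−5.76) = 1.7 × 10^-6 M, and Q = [Mn²⁺]·P(H₂) / [H⁺]^2 = 7.35 × 10^11.
E = E° − (0.0592/2) log Q = 1.18 − (0.0592/2)(11.866) = 0.829 V.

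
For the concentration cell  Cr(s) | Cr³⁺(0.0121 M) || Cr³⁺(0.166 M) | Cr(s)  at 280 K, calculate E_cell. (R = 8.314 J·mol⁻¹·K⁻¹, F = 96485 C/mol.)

Both half-cells are Cr³⁺/Cr, so E°_cell = 0. The concentrated side is the cathode; the cell reaction moves Cr³⁺ from high to low concentration with n = 3.
Q = [Cr³⁺]_dilute/[Cr³⁺]_conc = 0.0121/0.166 = 0.0729.
E = 0 − (RT/nF) ln Q = −((8.314×280)/(3×96485))(-2.619) = 0.0211 V.

0.021 V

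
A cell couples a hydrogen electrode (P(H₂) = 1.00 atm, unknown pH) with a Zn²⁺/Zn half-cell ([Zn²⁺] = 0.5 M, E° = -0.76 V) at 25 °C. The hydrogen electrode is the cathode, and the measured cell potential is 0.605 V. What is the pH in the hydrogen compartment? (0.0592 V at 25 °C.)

E°_cell = 0.76 V and n = 2.
log Q = n(E° − E)/0.0592 = 2×(0.76 − 0.605)/0.0592 = 5.236.
With Q = [Zn²⁺]·P(H₂) / [H⁺]^2, solving for [H⁺] gives log[H⁺] = -2.769, so pH = 2.77.

pH = 2.77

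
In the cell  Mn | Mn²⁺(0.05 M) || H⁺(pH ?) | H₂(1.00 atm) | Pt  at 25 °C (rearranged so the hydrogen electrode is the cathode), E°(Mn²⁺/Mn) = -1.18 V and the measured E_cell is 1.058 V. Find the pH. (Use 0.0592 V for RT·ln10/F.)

E°_cell = 1.18 V and n = 2.
log Q = n(E° − E)/0.0592 = 2×(1.18 − 1.058)/0.0592 = 4.122.
With Q = [Mn²⁺]·P(H₂) / [H⁺]^2, solving for [H⁺] gives log[H⁺] = -2.711, so pH = 2.71.

pH = 2.71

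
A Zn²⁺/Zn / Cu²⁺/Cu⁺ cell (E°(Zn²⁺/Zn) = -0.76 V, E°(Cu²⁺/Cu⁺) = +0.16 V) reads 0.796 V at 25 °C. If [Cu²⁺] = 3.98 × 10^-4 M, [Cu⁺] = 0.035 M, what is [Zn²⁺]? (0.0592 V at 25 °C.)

2.0 M

From the Nernst equation, log Q = n(E° − E)/0.0592 = 2(0.92 − 0.796)/0.0592 = 4.189, so Q = 1.55 × 10^4.
With Q = [Zn²⁺]·[Cu⁺]^2/[Cu²⁺]^2 and the known concentrations, [Zn²⁺] in the numerator gives [Zn²⁺] = 2.0 M.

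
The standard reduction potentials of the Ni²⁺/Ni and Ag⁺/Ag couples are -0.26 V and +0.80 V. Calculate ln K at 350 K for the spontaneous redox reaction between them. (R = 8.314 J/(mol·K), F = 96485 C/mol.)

E°_cell = +0.80 − (-0.26) = 1.06 V, with n = 2 electrons transferred.
At equilibrium E = 0, so the Nernst equation gives ln K = nFE°/RT = (2)(96485)(1.06)/((8.314)(350)) = 70.29.

ln K = 70.3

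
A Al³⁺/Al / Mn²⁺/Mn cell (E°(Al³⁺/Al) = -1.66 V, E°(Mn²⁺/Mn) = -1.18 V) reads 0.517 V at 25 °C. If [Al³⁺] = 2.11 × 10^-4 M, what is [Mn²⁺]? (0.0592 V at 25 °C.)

From the Nernst equation, log Q = n(E° − E)/0.0592 = 6(0.48 − 0.517)/0.0592 = -3.750, so Q = 1.78 × 10^-4.
With Q = [Al³⁺]^2/[Mn²⁺]^3 and the known concentrations, [Mn²⁺]^3 in the denominator gives [Mn²⁺] = 0.063 M.

0.063 M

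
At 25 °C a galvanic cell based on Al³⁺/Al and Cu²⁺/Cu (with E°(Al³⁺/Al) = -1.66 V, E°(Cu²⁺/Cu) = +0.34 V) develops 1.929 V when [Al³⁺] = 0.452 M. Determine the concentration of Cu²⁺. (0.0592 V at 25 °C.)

From the Nernst equation, log Q = n(E° − E)/0.0592 = 6(2.00 − 1.929)/0.0592 = 7.196, so Q = 1.57 × 10^7.
With Q = [Al³⁺]^2/[Cu²⁺]^3 and the known concentrations, [Cu²⁺]^3 in the denominator gives [Cu²⁺] = 0.0024 M.

0.0024 M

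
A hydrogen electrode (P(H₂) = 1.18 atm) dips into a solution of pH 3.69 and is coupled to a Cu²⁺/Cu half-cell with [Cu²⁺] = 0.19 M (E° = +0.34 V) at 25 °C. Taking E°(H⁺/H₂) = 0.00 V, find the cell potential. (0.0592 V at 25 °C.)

0.54 V

The Cu²⁺/Cu couple is the cathode, so E°_cell = 0.34 V; n = 2.
[H⁺] = 10^(−3.69) = 2 × 10^-4 M, and Q = [H⁺]^2 / ([Cu²⁺]·P(H₂)) = 1.86 × 10^-7.
E = E° − (0.0592/2) log Q = 0.34 − (0.0592/2)(-6.731) = 0.539 V.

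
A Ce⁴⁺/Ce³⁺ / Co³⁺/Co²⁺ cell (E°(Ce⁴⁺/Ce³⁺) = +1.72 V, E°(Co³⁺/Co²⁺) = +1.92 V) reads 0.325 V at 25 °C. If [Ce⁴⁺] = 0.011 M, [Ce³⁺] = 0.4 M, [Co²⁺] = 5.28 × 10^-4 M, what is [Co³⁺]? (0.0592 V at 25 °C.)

From the Nernst equation, log Q = n(E° − E)/0.0592 = 1(0.20 − 0.325)/0.0592 = -2.111, so Q = 0.00774.
With Q = [Ce⁴⁺]·[Co²⁺]/([Ce³⁺]·[Co³⁺]) and the known concentrations, [Co³⁺] in the denominator gives [Co³⁺] = 0.0019 M.

0.0019 M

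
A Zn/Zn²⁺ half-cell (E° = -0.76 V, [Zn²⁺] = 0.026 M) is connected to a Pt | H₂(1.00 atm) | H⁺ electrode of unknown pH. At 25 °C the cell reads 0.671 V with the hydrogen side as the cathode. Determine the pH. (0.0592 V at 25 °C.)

pH = 2.30

E°_cell = 0.76 V and n = 2.
log Q = n(E° − E)/0.0592 = 2×(0.76 − 0.671)/0.0592 = 3.007.
With Q = [Zn²⁺]·P(H₂) / [H⁺]^2, solving for [H⁺] gives log[H⁺] = -2.296, so pH = 2.30.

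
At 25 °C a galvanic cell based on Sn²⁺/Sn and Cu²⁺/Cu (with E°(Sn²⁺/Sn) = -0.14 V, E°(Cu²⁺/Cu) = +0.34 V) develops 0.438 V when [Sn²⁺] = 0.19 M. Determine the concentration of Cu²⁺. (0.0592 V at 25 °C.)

From the Nernst equation, log Q = n(E° − E)/0.0592 = 2(0.48 − 0.438)/0.0592 = 1.419, so Q = 26.2.
With Q = [Sn²⁺]/[Cu²⁺] and the known concentrations, [Cu²⁺] in the denominator gives [Cu²⁺] = 0.0072 M.

0.0072 M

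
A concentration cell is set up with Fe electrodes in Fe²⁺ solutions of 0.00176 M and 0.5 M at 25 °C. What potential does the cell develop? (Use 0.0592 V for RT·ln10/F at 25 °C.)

Both half-cells are Fe²⁺/Fe, so E°_cell = 0. The concentrated side is the cathode; the cell reaction moves Fe²⁺ from high to low concentration with n = 2.
Q = [Fe²⁺]_dilute/[Fe²⁺]_conc = 0.00176/0.5 = 0.00352.
E = 0 − (0.0592/2) log Q = −(0.0592/2)(-2.453) = 0.0726 V.

0.073 V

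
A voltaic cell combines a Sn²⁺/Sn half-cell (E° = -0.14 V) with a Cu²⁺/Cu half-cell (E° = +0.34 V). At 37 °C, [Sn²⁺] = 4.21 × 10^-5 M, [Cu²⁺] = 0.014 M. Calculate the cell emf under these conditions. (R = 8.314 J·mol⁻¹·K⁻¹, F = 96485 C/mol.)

0.558 V

The Cu²⁺/Cu couple has the higher reduction potential and acts as the cathode, so E°_cell = +0.34 − (-0.14) = 0.48 V.
Balancing electrons gives n = 2; the reaction quotient is Q = [Sn²⁺]/[Cu²⁺] = 0.00301.
E = E° − (RT/nF) ln Q = 0.48 − (8.314×310)/(2×96485) × (-5.807) = 0.480 + 0.078 = 0.558 V.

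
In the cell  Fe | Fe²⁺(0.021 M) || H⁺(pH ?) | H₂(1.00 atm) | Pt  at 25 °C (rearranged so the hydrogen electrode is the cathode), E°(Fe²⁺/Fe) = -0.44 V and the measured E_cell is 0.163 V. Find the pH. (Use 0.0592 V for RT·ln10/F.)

pH = 5.52

E°_cell = 0.44 V and n = 2.
log Q = n(E° − E)/0.0592 = 2×(0.44 − 0.163)/0.0592 = 9.358.
With Q = [Fe²⁺]·P(H₂) / [H⁺]^2, solving for [H⁺] gives log[H⁺] = -5.518, so pH = 5.52.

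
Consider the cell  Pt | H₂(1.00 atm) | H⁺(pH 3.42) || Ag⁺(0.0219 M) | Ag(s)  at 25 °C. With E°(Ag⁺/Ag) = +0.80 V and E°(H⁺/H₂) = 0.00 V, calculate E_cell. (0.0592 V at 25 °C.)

0.90 V

The Ag⁺/Ag couple is the cathode, so E°_cell = 0.80 V; n = 2.
[H⁺] = 10^(−3.42) = 3.8 × 10^-4 M, and Q = [H⁺]^2 / ([Ag⁺]^2·P(H₂)) = 3.01 × 10^-4.
E = E° − (0.0592/2) log Q = 0.80 − (0.0592/2)(-3.521) = 0.904 V.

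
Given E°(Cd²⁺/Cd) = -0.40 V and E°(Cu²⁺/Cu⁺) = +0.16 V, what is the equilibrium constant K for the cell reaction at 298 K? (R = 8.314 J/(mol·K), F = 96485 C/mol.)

E°_cell = +0.16 − (-0.40) = 0.56 V, with n = 2 electrons transferred.
At equilibrium E = 0, so the Nernst equation gives ln K = nFE°/RT = (2)(96485)(0.56)/((8.314)(298)) = 43.62.
K = e^43.62 = 8.8 × 10^18.

8.8 × 10^18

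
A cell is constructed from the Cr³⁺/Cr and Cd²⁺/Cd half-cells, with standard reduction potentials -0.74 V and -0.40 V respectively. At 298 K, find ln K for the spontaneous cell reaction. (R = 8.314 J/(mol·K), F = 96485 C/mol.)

E°_cell = -0.40 − (-0.74) = 0.34 V, with n = 6 electrons transferred.
At equilibrium E = 0, so the Nernst equation gives ln K = nFE°/RT = (6)(96485)(0.34)/((8.314)(298)) = 79.44.

ln K = 79.4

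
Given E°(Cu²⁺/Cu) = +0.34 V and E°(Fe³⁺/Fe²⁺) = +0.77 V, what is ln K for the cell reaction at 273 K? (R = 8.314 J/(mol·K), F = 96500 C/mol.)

ln K = 36.6

E°_cell = +0.77 − (+0.34) = 0.43 V, with n = 2 electrons transferred.
At equilibrium E = 0, so the Nernst equation gives ln K = nFE°/RT = (2)(96500)(0.43)/((8.314)(273)) = 36.56.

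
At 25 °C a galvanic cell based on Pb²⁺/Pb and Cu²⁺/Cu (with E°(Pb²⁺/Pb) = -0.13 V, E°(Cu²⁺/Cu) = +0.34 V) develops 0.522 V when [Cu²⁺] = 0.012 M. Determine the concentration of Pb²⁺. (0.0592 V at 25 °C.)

2.1 × 10^-4 M

From the Nernst equation, log Q = n(E° − E)/0.0592 = 2(0.47 − 0.522)/0.0592 = -1.757, so Q = 0.0175.
With Q = [Pb²⁺]/[Cu²⁺] and the known concentrations, [Pb²⁺] in the numerator gives [Pb²⁺] = 2.1 × 10^-4 M.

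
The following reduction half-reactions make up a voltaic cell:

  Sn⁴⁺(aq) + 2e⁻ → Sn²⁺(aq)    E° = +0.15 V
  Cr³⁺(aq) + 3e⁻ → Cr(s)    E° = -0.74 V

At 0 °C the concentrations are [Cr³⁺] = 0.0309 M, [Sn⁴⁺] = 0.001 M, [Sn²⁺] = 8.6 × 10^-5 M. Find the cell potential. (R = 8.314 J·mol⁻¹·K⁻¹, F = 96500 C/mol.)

0.946 V

The Sn⁴⁺/Sn²⁺ couple has the higher reduction potential and acts as the cathode, so E°_cell = +0.15 − (-0.74) = 0.89 V.
Balancing electrons gives n = 6; the reaction quotient is Q = [Cr³⁺]^2·[Sn²⁺]^3/[Sn⁴⁺]^3 = 6.07 × 10^-7.
E = E° − (RT/nF) ln Q = 0.89 − (8.314×273)/(6×96500) × (-14.314) = 0.890 + 0.056 = 0.946 V.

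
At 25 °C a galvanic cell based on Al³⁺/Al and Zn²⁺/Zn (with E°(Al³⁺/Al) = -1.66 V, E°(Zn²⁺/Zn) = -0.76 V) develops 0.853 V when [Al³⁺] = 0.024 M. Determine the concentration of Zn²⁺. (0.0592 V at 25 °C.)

From the Nernst equation, log Q = n(E° − E)/0.0592 = 6(0.90 − 0.853)/0.0592 = 4.764, so Q = 5.8 × 10^4.
With Q = [Al³⁺]^2/[Zn²⁺]^3 and the known concentrations, [Zn²⁺]^3 in the denominator gives [Zn²⁺] = 0.0021 M.

0.0021 M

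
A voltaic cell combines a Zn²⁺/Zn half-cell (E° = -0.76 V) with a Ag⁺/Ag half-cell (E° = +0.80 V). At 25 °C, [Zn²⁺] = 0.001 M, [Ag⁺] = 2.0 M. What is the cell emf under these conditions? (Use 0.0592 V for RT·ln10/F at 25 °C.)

The Ag⁺/Ag couple has the higher reduction potential and acts as the cathode, so E°_cell = +0.80 − (-0.76) = 1.56 V.
Balancing electrons gives n = 2; the reaction quotient is Q = [Zn²⁺]/[Ag⁺]^2 = 2.5 × 10^-4.
At 25 °C, E = E° − (0.0592/n) log Q = 1.56 − (0.0592/2)(-3.602) = 1.560 + 0.107 = 1.667 V.

1.67 V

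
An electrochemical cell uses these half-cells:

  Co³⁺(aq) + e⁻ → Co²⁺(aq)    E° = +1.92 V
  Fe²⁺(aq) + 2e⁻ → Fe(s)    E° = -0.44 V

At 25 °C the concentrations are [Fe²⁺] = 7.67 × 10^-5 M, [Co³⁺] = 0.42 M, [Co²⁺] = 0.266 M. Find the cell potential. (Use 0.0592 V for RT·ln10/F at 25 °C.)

The Co³⁺/Co²⁺ couple has the higher reduction potential and acts as the cathode, so E°_cell = +1.92 − (-0.44) = 2.36 V.
Balancing electrons gives n = 2; the reaction quotient is Q = [Fe²⁺]·[Co²⁺]^2/[Co³⁺]^2 = 3.08 × 10^-5.
At 25 °C, E = E° − (0.0592/n) log Q = 2.36 − (0.0592/2)(-4.512) = 2.360 + 0.134 = 2.494 V.

2.49 V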